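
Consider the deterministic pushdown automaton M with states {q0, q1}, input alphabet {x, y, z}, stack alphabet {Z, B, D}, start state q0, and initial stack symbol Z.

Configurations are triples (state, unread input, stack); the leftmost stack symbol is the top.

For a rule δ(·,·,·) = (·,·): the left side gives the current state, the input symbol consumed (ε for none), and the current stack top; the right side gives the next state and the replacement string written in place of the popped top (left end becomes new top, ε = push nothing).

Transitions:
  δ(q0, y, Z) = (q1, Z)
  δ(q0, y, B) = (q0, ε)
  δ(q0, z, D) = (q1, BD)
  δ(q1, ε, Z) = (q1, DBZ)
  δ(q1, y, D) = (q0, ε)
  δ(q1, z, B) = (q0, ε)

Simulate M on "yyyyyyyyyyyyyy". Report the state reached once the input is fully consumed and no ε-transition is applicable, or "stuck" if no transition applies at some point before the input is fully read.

q0

(q0, yyyyyyyyyyyyyy, Z) ⊢ (q1, yyyyyyyyyyyyy, Z) ⊢ (q1, yyyyyyyyyyyyy, DBZ) ⊢ (q0, yyyyyyyyyyyy, BZ) ⊢ (q0, yyyyyyyyyyy, Z) ⊢ (q1, yyyyyyyyyy, Z) ⊢ (q1, yyyyyyyyyy, DBZ) ⊢ (q0, yyyyyyyyy, BZ) ⊢ (q0, yyyyyyyy, Z) ⊢ (q1, yyyyyyy, Z) ⊢ (q1, yyyyyyy, DBZ) ⊢ (q0, yyyyyy, BZ) ⊢ (q0, yyyyy, Z) ⊢ (q1, yyyy, Z) ⊢ (q1, yyyy, DBZ) ⊢ (q0, yyy, BZ) ⊢ (q0, yy, Z) ⊢ (q1, y, Z) ⊢ (q1, y, DBZ) ⊢ (q0, ε, BZ)
All input consumed; M is in state q0.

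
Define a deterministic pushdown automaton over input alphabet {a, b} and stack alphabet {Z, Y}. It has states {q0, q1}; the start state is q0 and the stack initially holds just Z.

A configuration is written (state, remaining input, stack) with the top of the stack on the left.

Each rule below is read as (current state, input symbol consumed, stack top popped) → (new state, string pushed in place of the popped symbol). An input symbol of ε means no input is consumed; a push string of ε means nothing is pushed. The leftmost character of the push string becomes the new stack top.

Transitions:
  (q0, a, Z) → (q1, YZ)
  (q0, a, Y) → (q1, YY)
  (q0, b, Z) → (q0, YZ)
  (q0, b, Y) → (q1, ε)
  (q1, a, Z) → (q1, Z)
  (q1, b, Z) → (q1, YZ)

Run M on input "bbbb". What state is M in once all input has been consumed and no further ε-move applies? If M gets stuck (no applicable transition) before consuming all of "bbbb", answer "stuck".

(q0, bbbb, Z)
  read b, top Z: go to q0, push YZ → (q0, bbb, YZ)
  read b, top Y: go to q1, push ε → (q1, bb, Z)
  read b, top Z: go to q1, push YZ → (q1, b, YZ)
No transition for (q1, b, top Y); M blocks with input b remaining.

stuck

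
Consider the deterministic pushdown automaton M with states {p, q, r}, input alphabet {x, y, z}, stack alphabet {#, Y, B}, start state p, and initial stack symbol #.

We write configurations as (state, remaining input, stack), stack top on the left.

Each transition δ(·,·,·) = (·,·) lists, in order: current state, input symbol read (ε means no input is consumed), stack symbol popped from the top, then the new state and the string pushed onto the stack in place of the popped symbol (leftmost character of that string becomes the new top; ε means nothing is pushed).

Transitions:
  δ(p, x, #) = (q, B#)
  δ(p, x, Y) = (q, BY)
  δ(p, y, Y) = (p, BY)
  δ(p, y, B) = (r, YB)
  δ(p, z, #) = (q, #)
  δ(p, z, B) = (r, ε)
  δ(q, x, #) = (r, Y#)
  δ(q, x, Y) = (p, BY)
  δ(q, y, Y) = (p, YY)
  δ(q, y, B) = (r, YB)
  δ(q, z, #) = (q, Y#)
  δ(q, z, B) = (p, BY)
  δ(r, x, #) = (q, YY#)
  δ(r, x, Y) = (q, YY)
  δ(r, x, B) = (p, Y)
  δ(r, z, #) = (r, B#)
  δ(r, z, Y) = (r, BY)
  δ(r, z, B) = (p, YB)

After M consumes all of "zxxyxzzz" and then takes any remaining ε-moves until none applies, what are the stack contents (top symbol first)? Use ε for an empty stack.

BYYYY#

(p, zxxyxzzz, #)
  read z, top #: go to q, push # → (q, xxyxzzz, #)
  read x, top #: go to r, push Y# → (r, xyxzzz, Y#)
  read x, top Y: go to q, push YY → (q, yxzzz, YY#)
  read y, top Y: go to p, push YY → (p, xzzz, YYY#)
  read x, top Y: go to q, push BY → (q, zzz, BYYY#)
  read z, top B: go to p, push BY → (p, zz, BYYYY#)
  read z, top B: go to r, push ε → (r, z, YYYY#)
  read z, top Y: go to r, push BY → (r, ε, BYYYY#)
All input consumed in state r with stack BYYYY#.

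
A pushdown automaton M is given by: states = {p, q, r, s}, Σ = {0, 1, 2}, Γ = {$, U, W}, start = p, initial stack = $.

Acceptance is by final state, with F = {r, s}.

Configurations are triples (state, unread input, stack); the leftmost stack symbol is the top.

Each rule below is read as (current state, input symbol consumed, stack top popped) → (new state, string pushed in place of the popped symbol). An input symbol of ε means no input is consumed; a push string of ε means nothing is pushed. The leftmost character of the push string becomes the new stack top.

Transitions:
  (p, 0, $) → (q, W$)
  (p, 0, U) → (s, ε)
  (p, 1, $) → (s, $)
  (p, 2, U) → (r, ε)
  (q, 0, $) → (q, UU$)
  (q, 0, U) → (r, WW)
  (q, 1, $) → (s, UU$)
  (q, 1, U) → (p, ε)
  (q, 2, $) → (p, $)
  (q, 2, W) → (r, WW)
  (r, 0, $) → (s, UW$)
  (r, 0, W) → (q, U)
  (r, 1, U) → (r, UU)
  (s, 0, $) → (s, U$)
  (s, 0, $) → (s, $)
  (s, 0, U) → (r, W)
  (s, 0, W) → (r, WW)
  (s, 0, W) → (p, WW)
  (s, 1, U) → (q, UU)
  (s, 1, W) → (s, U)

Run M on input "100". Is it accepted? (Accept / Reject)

One accepting computation: (p, 100, $) ⊢ (s, 00, $) ⊢ (s, 0, U$) ⊢ (r, ε, W$)
All input consumed and state r ∈ F.

Accept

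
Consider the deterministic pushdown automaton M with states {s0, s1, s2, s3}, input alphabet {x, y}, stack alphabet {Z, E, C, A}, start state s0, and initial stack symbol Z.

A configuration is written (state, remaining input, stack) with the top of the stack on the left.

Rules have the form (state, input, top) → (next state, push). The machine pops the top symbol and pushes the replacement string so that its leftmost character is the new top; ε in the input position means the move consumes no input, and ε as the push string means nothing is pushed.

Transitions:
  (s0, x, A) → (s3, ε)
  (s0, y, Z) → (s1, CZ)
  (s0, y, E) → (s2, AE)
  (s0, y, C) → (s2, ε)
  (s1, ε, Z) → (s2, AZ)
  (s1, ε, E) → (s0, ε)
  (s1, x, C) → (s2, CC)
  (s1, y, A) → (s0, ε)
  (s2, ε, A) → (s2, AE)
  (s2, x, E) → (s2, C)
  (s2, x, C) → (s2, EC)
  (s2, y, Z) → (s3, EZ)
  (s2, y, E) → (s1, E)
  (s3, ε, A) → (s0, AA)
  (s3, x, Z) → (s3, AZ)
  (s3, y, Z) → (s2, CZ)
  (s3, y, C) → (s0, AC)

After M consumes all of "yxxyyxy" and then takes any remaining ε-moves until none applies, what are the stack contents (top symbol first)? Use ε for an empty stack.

(s0, yxxyyxy, Z) ⊢ (s1, xxyyxy, CZ) ⊢ (s2, xyyxy, CCZ) ⊢ (s2, yyxy, ECCZ) ⊢ (s1, yxy, ECCZ) ⊢ (s0, yxy, CCZ) ⊢ (s2, xy, CZ) ⊢ (s2, y, ECZ) ⊢ (s1, ε, ECZ) ⊢ (s0, ε, CZ)
All input consumed in state s0 with stack CZ.

CZ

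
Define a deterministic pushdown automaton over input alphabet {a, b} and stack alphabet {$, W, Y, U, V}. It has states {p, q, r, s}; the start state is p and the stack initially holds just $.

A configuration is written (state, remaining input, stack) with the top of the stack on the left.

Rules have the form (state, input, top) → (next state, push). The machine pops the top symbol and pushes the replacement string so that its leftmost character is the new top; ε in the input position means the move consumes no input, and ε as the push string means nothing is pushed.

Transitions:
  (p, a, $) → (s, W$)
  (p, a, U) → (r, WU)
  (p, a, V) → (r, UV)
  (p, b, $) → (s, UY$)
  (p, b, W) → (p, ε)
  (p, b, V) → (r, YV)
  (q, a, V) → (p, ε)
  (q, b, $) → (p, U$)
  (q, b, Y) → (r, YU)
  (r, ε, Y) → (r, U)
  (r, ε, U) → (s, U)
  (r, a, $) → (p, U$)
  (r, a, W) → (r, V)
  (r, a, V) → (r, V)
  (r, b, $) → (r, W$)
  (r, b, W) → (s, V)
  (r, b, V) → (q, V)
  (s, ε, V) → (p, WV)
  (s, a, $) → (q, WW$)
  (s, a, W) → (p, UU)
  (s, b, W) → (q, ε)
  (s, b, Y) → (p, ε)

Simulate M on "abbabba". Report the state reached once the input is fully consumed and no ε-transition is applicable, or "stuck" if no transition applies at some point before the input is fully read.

s

(p, abbabba, $)
  read a, top $: go to s, push W$ → (s, bbabba, W$)
  read b, top W: go to q, push ε → (q, babba, $)
  read b, top $: go to p, push U$ → (p, abba, U$)
  read a, top U: go to r, push WU → (r, bba, WU$)
  read b, top W: go to s, push V → (s, ba, VU$)
  ε-move, top V: go to p, push WV → (p, ba, WVU$)
  read b, top W: go to p, push ε → (p, a, VU$)
  read a, top V: go to r, push UV → (r, ε, UVU$)
  ε-move, top U: go to s, push U → (s, ε, UVU$)
All input consumed; M is in state s.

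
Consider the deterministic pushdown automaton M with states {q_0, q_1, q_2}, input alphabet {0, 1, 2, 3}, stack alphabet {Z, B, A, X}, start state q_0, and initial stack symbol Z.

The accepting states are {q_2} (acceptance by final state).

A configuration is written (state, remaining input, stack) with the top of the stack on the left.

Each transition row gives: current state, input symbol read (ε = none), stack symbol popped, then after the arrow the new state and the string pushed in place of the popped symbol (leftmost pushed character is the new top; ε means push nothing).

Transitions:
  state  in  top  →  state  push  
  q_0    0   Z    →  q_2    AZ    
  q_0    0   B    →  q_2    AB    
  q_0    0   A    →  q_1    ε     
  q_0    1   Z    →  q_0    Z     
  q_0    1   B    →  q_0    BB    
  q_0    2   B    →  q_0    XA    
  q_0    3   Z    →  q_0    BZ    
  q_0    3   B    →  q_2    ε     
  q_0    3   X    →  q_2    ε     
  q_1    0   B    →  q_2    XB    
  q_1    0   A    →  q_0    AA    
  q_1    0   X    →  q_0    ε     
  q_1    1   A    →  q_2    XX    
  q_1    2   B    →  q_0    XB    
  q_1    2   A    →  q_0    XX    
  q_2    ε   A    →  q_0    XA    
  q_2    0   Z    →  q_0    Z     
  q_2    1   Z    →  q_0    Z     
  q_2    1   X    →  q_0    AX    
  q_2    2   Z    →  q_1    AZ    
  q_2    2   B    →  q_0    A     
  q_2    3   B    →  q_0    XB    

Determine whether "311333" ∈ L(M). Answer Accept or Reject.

(q_0, 311333, Z)
  read 3, top Z: go to q_0, push BZ → (q_0, 11333, BZ)
  read 1, top B: go to q_0, push BB → (q_0, 1333, BBZ)
  read 1, top B: go to q_0, push BB → (q_0, 333, BBBZ)
  read 3, top B: go to q_2, push ε → (q_2, 33, BBZ)
  read 3, top B: go to q_0, push XB → (q_0, 3, XBBZ)
  read 3, top X: go to q_2, push ε → (q_2, ε, BBZ)
All input consumed; state q_2 ∈ F.

Accept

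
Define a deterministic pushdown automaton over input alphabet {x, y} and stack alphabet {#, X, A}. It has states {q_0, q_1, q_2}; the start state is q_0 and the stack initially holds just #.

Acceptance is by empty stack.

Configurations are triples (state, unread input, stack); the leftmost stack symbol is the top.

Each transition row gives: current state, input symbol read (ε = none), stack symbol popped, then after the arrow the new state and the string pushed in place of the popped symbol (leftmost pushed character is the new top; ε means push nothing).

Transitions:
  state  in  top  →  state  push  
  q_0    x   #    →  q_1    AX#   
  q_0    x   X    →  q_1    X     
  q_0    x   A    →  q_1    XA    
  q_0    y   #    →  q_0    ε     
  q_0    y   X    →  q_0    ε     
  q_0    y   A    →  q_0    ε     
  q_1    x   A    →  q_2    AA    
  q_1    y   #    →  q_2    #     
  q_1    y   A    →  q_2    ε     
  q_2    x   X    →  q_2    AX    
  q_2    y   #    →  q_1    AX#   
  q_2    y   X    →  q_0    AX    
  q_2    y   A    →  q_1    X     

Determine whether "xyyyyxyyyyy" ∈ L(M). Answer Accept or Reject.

Accept

(q_0, xyyyyxyyyyy, #)
  read x, top #: go to q_1, push AX# → (q_1, yyyyxyyyyy, AX#)
  read y, top A: go to q_2, push ε → (q_2, yyyxyyyyy, X#)
  read y, top X: go to q_0, push AX → (q_0, yyxyyyyy, AX#)
  read y, top A: go to q_0, push ε → (q_0, yxyyyyy, X#)
  read y, top X: go to q_0, push ε → (q_0, xyyyyy, #)
  read x, top #: go to q_1, push AX# → (q_1, yyyyy, AX#)
  read y, top A: go to q_2, push ε → (q_2, yyyy, X#)
  read y, top X: go to q_0, push AX → (q_0, yyy, AX#)
  read y, top A: go to q_0, push ε → (q_0, yy, X#)
  read y, top X: go to q_0, push ε → (q_0, y, #)
  read y, top #: go to q_0, push ε → (q_0, ε, ε)
All input consumed and the stack is empty.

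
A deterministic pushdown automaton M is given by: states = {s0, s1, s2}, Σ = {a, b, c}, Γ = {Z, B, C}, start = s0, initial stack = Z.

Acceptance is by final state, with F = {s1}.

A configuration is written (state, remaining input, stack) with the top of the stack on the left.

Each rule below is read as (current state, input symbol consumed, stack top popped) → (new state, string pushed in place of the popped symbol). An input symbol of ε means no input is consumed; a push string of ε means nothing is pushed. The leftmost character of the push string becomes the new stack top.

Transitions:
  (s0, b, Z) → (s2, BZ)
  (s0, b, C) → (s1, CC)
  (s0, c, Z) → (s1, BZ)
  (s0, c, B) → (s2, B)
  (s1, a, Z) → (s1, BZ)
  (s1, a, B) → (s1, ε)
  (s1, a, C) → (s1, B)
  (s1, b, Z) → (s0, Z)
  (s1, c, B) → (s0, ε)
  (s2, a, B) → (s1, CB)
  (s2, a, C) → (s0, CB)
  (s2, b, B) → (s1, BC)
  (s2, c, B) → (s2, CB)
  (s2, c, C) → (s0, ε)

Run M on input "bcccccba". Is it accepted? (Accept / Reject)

Reject

(s0, bcccccba, Z) ⊢ (s2, cccccba, BZ) ⊢ (s2, ccccba, CBZ) ⊢ (s0, cccba, BZ) ⊢ (s2, ccba, BZ) ⊢ (s2, cba, CBZ) ⊢ (s0, ba, BZ)
No transition applies at (s0, ba, BZ); input not fully consumed.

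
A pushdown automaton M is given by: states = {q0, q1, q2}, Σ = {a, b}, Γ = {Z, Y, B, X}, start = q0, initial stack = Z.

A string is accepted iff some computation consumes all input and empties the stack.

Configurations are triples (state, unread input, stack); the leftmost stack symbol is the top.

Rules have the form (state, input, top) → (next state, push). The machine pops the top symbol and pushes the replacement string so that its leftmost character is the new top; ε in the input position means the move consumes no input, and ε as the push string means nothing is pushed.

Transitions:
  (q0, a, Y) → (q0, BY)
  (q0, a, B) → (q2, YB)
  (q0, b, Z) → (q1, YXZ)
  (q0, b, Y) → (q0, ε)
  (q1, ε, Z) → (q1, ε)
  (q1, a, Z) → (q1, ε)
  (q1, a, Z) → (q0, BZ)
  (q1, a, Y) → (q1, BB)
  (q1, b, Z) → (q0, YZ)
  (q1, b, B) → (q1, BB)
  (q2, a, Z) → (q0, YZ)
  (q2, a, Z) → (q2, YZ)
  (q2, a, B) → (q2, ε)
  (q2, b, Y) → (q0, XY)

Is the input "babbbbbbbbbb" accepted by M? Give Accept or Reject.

Reject

No computation consumes all input and empties the stack.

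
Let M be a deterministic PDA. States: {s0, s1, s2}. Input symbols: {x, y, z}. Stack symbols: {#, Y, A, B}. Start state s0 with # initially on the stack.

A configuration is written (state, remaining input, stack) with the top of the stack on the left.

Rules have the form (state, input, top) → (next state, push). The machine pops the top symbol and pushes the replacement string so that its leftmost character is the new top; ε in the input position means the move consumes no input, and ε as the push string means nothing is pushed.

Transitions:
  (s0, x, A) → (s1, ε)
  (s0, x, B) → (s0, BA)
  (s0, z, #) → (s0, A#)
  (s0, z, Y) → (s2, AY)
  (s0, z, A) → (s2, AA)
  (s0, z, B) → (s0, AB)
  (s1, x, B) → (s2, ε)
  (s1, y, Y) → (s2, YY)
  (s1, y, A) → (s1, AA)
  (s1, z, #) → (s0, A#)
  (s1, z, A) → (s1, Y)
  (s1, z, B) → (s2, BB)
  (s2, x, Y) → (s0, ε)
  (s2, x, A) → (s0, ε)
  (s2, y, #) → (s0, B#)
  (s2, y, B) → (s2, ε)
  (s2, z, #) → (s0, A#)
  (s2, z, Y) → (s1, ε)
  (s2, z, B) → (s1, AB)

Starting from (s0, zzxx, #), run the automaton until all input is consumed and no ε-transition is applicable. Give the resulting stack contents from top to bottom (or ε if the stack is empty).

#

(s0, zzxx, #) ⊢ (s0, zxx, A#) ⊢ (s2, xx, AA#) ⊢ (s0, x, A#) ⊢ (s1, ε, #)
All input consumed in state s1 with stack #.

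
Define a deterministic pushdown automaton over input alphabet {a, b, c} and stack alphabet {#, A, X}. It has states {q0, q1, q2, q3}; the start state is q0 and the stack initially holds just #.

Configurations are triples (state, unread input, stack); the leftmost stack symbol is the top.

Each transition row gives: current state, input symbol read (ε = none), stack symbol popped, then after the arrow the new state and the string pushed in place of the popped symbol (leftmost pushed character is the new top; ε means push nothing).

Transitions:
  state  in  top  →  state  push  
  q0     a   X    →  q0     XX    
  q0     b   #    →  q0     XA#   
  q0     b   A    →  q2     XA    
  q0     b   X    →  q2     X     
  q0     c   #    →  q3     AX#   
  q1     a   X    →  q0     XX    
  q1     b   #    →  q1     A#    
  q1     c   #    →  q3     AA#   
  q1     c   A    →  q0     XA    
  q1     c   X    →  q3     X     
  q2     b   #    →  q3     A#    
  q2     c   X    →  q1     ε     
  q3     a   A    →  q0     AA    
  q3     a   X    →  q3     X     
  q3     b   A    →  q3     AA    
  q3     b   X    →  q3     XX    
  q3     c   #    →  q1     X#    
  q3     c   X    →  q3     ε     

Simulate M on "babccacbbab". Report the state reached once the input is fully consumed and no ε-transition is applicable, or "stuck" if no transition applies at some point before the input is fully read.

(q0, babccacbbab, #)
  read b, top #: go to q0, push XA# → (q0, abccacbbab, XA#)
  read a, top X: go to q0, push XX → (q0, bccacbbab, XXA#)
  read b, top X: go to q2, push X → (q2, ccacbbab, XXA#)
  read c, top X: go to q1, push ε → (q1, cacbbab, XA#)
  read c, top X: go to q3, push X → (q3, acbbab, XA#)
  read a, top X: go to q3, push X → (q3, cbbab, XA#)
  read c, top X: go to q3, push ε → (q3, bbab, A#)
  read b, top A: go to q3, push AA → (q3, bab, AA#)
  read b, top A: go to q3, push AA → (q3, ab, AAA#)
  read a, top A: go to q0, push AA → (q0, b, AAAA#)
  read b, top A: go to q2, push XA → (q2, ε, XAAAA#)
All input consumed; M is in state q2.

q2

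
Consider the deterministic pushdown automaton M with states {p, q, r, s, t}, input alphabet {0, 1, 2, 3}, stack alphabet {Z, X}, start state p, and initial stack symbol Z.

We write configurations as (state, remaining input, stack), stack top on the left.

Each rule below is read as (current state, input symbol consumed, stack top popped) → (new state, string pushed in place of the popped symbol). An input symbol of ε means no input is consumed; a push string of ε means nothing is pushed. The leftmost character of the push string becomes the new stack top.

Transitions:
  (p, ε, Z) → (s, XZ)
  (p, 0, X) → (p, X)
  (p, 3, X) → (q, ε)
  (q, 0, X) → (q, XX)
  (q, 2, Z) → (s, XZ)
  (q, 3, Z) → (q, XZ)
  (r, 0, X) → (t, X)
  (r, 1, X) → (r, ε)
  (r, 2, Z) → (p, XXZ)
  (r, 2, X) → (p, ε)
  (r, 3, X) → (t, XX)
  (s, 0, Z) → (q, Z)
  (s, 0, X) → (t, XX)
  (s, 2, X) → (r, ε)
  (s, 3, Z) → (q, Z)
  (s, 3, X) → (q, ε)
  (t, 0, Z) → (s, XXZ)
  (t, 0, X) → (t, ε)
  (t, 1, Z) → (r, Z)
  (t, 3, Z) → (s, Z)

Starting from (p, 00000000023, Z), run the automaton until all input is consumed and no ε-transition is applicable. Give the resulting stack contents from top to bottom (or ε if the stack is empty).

XXZ

(p, 00000000023, Z)
  ε-move, top Z: go to s, push XZ → (s, 00000000023, XZ)
  read 0, top X: go to t, push XX → (t, 0000000023, XXZ)
  read 0, top X: go to t, push ε → (t, 000000023, XZ)
  read 0, top X: go to t, push ε → (t, 00000023, Z)
  read 0, top Z: go to s, push XXZ → (s, 0000023, XXZ)
  read 0, top X: go to t, push XX → (t, 000023, XXXZ)
  read 0, top X: go to t, push ε → (t, 00023, XXZ)
  read 0, top X: go to t, push ε → (t, 0023, XZ)
  read 0, top X: go to t, push ε → (t, 023, Z)
  read 0, top Z: go to s, push XXZ → (s, 23, XXZ)
  read 2, top X: go to r, push ε → (r, 3, XZ)
  read 3, top X: go to t, push XX → (t, ε, XXZ)
All input consumed in state t with stack XXZ.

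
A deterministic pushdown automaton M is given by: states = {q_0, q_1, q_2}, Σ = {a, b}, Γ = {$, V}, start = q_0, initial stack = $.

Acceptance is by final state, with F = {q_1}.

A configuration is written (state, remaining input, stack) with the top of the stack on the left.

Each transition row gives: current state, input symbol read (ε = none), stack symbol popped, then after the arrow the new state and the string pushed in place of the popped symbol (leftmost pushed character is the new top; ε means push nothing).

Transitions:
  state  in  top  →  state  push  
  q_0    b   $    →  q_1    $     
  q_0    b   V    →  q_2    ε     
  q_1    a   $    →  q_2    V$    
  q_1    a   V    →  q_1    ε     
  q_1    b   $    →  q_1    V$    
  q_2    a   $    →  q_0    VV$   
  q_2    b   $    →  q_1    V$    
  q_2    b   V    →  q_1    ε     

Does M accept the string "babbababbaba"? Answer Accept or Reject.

(q_0, babbababbaba, $)
  read b, top $: go to q_1, push $ → (q_1, abbababbaba, $)
  read a, top $: go to q_2, push V$ → (q_2, bbababbaba, V$)
  read b, top V: go to q_1, push ε → (q_1, bababbaba, $)
  read b, top $: go to q_1, push V$ → (q_1, ababbaba, V$)
  read a, top V: go to q_1, push ε → (q_1, babbaba, $)
  read b, top $: go to q_1, push V$ → (q_1, abbaba, V$)
  read a, top V: go to q_1, push ε → (q_1, bbaba, $)
  read b, top $: go to q_1, push V$ → (q_1, baba, V$)
No transition applies at (q_1, baba, V$); input not fully consumed.

Reject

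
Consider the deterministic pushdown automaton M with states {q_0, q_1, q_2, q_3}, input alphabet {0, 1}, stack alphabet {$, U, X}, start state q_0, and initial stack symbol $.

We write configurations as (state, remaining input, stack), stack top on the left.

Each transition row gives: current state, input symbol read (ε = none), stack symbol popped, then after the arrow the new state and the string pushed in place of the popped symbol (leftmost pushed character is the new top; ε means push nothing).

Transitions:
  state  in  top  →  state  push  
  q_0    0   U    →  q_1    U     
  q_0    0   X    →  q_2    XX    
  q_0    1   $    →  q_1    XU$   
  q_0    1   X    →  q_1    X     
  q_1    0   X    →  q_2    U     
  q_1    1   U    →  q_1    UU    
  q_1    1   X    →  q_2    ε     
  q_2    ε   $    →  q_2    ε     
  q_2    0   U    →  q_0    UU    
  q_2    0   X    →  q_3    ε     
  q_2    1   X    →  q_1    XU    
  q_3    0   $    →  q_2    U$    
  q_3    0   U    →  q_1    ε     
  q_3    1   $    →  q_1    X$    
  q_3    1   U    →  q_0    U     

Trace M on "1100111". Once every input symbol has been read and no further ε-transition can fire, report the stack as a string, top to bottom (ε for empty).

UUUUU$

(q_0, 1100111, $)
  read 1, top $: go to q_1, push XU$ → (q_1, 100111, XU$)
  read 1, top X: go to q_2, push ε → (q_2, 00111, U$)
  read 0, top U: go to q_0, push UU → (q_0, 0111, UU$)
  read 0, top U: go to q_1, push U → (q_1, 111, UU$)
  read 1, top U: go to q_1, push UU → (q_1, 11, UUU$)
  read 1, top U: go to q_1, push UU → (q_1, 1, UUUU$)
  read 1, top U: go to q_1, push UU → (q_1, ε, UUUUU$)
All input consumed in state q_1 with stack UUUUU$.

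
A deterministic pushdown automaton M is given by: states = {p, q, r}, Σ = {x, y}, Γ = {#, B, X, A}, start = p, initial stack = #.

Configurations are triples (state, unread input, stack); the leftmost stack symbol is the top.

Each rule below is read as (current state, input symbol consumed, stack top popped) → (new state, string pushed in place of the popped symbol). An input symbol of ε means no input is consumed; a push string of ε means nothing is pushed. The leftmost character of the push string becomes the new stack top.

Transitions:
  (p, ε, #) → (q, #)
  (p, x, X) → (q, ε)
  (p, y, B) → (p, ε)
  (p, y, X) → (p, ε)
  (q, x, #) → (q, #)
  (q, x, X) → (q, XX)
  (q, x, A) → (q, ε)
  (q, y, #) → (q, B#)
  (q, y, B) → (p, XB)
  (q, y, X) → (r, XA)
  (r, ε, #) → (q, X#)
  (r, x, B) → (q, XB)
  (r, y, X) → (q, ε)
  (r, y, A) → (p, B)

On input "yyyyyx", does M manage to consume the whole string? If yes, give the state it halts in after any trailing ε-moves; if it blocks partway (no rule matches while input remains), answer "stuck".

stuck

(p, yyyyyx, #)
  ε-move, top #: go to q, push # → (q, yyyyyx, #)
  read y, top #: go to q, push B# → (q, yyyyx, B#)
  read y, top B: go to p, push XB → (p, yyyx, XB#)
  read y, top X: go to p, push ε → (p, yyx, B#)
  read y, top B: go to p, push ε → (p, yx, #)
  ε-move, top #: go to q, push # → (q, yx, #)
  read y, top #: go to q, push B# → (q, x, B#)
No transition for (q, x, top B); M blocks with input x remaining.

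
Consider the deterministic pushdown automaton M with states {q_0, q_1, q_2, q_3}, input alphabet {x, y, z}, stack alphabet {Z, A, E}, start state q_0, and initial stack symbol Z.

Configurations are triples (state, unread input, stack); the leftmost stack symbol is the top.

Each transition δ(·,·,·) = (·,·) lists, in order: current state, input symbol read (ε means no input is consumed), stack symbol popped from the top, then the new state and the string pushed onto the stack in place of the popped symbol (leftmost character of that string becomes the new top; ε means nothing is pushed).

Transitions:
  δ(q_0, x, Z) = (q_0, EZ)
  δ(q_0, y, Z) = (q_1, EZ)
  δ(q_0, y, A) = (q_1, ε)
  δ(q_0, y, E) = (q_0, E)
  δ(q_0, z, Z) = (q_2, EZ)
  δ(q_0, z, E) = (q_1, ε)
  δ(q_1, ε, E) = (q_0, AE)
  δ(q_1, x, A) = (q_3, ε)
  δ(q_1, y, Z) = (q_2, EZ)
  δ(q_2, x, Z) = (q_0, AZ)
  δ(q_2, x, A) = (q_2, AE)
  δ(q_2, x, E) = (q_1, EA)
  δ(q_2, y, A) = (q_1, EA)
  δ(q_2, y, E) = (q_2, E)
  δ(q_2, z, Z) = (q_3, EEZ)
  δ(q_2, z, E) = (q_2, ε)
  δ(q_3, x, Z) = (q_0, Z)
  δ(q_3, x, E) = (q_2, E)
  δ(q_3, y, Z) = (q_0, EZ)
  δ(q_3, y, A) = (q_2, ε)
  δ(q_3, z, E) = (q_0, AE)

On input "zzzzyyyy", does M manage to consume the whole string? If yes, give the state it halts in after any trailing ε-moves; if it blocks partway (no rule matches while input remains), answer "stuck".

q_0

(q_0, zzzzyyyy, Z) ⊢ (q_2, zzzyyyy, EZ) ⊢ (q_2, zzyyyy, Z) ⊢ (q_3, zyyyy, EEZ) ⊢ (q_0, yyyy, AEEZ) ⊢ (q_1, yyy, EEZ) ⊢ (q_0, yyy, AEEZ) ⊢ (q_1, yy, EEZ) ⊢ (q_0, yy, AEEZ) ⊢ (q_1, y, EEZ) ⊢ (q_0, y, AEEZ) ⊢ (q_1, ε, EEZ) ⊢ (q_0, ε, AEEZ)
All input consumed; M is in state q_0.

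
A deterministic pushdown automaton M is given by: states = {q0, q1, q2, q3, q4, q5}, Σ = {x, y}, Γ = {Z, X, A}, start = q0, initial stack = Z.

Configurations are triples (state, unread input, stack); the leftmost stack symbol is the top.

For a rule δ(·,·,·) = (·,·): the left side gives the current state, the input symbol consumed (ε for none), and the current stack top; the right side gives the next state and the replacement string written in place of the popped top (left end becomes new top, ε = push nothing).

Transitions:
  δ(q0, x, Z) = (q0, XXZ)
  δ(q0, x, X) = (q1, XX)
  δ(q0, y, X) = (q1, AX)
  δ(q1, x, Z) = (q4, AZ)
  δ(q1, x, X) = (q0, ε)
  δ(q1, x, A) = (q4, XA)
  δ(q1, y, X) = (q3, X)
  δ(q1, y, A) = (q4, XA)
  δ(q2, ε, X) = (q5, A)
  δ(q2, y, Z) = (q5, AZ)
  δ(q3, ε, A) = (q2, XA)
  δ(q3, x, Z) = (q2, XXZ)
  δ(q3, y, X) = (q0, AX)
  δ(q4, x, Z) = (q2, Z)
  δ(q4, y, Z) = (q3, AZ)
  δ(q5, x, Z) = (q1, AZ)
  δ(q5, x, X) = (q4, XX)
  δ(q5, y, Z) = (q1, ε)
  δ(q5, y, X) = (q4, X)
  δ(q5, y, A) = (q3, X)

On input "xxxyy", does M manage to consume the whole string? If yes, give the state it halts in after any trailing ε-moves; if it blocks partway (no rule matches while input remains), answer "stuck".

(q0, xxxyy, Z) ⊢ (q0, xxyy, XXZ) ⊢ (q1, xyy, XXXZ) ⊢ (q0, yy, XXZ) ⊢ (q1, y, AXXZ) ⊢ (q4, ε, XAXXZ)
All input consumed; M is in state q4.

q4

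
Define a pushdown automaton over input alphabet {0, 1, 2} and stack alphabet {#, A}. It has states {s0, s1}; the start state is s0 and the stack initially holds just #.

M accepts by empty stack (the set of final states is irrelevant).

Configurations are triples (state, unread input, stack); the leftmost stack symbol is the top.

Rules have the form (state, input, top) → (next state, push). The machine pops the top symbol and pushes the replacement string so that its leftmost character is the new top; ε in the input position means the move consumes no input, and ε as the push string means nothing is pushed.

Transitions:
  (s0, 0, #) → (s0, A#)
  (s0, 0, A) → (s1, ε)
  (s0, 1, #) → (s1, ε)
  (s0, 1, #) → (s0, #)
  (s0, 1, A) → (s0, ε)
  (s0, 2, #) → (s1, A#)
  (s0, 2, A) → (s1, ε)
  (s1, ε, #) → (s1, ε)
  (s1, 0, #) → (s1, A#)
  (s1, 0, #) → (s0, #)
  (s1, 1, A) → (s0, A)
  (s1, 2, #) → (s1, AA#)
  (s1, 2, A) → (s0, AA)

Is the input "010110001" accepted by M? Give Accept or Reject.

Accept

One accepting computation: (s0, 010110001, #) ⊢ (s0, 10110001, A#) ⊢ (s0, 0110001, #) ⊢ (s0, 110001, A#) ⊢ (s0, 10001, #) ⊢ (s0, 0001, #) ⊢ (s0, 001, A#) ⊢ (s1, 01, #) ⊢ (s0, 1, #) ⊢ (s1, ε, ε)
All input consumed and the stack is empty.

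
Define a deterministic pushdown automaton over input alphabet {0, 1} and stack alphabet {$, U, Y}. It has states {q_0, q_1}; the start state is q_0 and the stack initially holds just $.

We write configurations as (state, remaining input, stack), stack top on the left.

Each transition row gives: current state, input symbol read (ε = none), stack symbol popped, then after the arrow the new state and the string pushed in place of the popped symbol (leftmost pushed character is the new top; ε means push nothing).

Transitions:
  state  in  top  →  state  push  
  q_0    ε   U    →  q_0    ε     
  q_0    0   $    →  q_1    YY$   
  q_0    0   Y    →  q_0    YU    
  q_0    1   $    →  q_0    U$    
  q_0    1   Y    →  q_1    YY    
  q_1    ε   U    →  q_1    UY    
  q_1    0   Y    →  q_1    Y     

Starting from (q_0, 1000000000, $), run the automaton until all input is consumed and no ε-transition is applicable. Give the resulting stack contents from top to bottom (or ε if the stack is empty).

YY$

(q_0, 1000000000, $)
  read 1, top $: go to q_0, push U$ → (q_0, 000000000, U$)
  ε-move, top U: go to q_0, push ε → (q_0, 000000000, $)
  read 0, top $: go to q_1, push YY$ → (q_1, 00000000, YY$)
  read 0, top Y: go to q_1, push Y → (q_1, 0000000, YY$)
  read 0, top Y: go to q_1, push Y → (q_1, 000000, YY$)
  read 0, top Y: go to q_1, push Y → (q_1, 00000, YY$)
  read 0, top Y: go to q_1, push Y → (q_1, 0000, YY$)
  read 0, top Y: go to q_1, push Y → (q_1, 000, YY$)
  read 0, top Y: go to q_1, push Y → (q_1, 00, YY$)
  read 0, top Y: go to q_1, push Y → (q_1, 0, YY$)
  read 0, top Y: go to q_1, push Y → (q_1, ε, YY$)
All input consumed in state q_1 with stack YY$.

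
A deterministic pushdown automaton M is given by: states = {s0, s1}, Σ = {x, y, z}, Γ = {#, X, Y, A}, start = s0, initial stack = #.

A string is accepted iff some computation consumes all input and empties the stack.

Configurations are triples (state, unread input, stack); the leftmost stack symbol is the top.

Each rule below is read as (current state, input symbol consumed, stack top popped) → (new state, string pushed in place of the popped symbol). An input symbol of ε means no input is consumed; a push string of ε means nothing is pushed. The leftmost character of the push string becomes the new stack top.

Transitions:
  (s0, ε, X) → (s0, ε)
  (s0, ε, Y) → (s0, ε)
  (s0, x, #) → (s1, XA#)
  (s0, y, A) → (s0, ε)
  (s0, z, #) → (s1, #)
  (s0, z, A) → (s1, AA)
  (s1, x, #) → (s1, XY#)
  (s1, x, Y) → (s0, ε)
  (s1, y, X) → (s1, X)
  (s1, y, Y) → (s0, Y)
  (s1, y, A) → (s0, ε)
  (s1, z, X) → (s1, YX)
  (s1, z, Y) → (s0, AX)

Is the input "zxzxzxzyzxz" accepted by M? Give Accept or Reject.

Reject

(s0, zxzxzxzyzxz, #)
  read z, top #: go to s1, push # → (s1, xzxzxzyzxz, #)
  read x, top #: go to s1, push XY# → (s1, zxzxzyzxz, XY#)
  read z, top X: go to s1, push YX → (s1, xzxzyzxz, YXY#)
  read x, top Y: go to s0, push ε → (s0, zxzyzxz, XY#)
  ε-move, top X: go to s0, push ε → (s0, zxzyzxz, Y#)
  ε-move, top Y: go to s0, push ε → (s0, zxzyzxz, #)
  read z, top #: go to s1, push # → (s1, xzyzxz, #)
  read x, top #: go to s1, push XY# → (s1, zyzxz, XY#)
  read z, top X: go to s1, push YX → (s1, yzxz, YXY#)
  read y, top Y: go to s0, push Y → (s0, zxz, YXY#)
  ε-move, top Y: go to s0, push ε → (s0, zxz, XY#)
  ε-move, top X: go to s0, push ε → (s0, zxz, Y#)
  ε-move, top Y: go to s0, push ε → (s0, zxz, #)
  read z, top #: go to s1, push # → (s1, xz, #)
  read x, top #: go to s1, push XY# → (s1, z, XY#)
  read z, top X: go to s1, push YX → (s1, ε, YXY#)
All input consumed; stack is YXY#, not empty, and no further ε-move applies.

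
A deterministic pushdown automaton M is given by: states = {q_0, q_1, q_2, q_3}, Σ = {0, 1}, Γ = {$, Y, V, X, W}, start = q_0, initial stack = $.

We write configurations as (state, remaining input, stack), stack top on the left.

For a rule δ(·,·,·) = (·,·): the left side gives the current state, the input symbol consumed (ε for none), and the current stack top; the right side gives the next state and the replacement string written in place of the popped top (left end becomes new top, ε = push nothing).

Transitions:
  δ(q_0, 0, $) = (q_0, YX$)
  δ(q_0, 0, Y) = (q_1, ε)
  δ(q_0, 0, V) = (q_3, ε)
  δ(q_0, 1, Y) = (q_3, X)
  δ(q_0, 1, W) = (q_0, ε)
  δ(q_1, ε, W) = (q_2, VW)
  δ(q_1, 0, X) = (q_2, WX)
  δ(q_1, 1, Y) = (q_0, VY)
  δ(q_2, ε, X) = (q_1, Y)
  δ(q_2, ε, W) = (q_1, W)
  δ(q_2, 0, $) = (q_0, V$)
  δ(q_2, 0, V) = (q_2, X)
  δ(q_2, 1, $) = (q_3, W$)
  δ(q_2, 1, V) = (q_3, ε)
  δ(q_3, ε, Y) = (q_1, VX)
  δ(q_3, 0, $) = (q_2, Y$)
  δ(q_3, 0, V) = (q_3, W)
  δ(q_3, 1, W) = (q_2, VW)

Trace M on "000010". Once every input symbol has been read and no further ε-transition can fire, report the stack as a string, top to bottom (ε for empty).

(q_0, 000010, $) ⊢ (q_0, 00010, YX$) ⊢ (q_1, 0010, X$) ⊢ (q_2, 010, WX$) ⊢ (q_1, 010, WX$) ⊢ (q_2, 010, VWX$) ⊢ (q_2, 10, XWX$) ⊢ (q_1, 10, YWX$) ⊢ (q_0, 0, VYWX$) ⊢ (q_3, ε, YWX$) ⊢ (q_1, ε, VXWX$)
All input consumed in state q_1 with stack VXWX$.

VXWX$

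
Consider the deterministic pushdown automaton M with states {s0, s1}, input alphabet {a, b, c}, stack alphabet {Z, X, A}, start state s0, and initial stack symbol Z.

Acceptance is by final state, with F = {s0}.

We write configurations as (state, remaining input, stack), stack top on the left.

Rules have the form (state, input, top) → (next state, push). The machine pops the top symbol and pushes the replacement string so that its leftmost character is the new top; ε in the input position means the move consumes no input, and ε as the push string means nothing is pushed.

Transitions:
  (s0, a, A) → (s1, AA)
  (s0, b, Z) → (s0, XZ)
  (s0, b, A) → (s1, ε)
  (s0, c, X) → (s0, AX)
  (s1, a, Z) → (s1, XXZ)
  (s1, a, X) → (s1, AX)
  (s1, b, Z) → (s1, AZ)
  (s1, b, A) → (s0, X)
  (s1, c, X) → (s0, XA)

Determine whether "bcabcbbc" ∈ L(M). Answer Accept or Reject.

Reject

(s0, bcabcbbc, Z) ⊢ (s0, cabcbbc, XZ) ⊢ (s0, abcbbc, AXZ) ⊢ (s1, bcbbc, AAXZ) ⊢ (s0, cbbc, XAXZ) ⊢ (s0, bbc, AXAXZ) ⊢ (s1, bc, XAXZ)
No transition applies at (s1, bc, XAXZ); input not fully consumed.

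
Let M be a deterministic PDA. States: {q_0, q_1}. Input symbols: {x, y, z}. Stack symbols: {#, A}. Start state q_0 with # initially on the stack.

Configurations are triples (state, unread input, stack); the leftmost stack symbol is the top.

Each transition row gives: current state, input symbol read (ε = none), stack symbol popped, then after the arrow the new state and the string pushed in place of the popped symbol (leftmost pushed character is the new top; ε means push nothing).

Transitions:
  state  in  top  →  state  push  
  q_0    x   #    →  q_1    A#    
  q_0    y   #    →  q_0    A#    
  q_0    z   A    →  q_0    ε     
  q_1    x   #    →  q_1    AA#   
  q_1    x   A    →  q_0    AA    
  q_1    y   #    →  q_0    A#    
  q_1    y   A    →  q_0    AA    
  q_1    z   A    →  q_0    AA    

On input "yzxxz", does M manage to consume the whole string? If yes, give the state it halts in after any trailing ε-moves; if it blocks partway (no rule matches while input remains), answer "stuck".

q_0

(q_0, yzxxz, #) ⊢ (q_0, zxxz, A#) ⊢ (q_0, xxz, #) ⊢ (q_1, xz, A#) ⊢ (q_0, z, AA#) ⊢ (q_0, ε, A#)
All input consumed; M is in state q_0.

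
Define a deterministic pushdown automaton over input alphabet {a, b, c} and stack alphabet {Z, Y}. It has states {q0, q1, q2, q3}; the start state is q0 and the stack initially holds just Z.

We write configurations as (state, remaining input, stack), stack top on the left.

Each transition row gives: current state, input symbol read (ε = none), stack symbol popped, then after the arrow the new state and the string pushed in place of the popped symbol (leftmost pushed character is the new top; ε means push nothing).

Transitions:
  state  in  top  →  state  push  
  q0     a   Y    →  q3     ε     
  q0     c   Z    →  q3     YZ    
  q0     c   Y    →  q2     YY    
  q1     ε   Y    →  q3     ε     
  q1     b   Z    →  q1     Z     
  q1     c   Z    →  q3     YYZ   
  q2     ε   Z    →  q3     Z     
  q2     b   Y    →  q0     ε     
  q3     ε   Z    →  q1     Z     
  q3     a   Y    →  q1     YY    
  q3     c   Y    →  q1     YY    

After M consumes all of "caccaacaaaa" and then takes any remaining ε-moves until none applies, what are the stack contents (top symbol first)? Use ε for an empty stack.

(q0, caccaacaaaa, Z)
  read c, top Z: go to q3, push YZ → (q3, accaacaaaa, YZ)
  read a, top Y: go to q1, push YY → (q1, ccaacaaaa, YYZ)
  ε-move, top Y: go to q3, push ε → (q3, ccaacaaaa, YZ)
  read c, top Y: go to q1, push YY → (q1, caacaaaa, YYZ)
  ε-move, top Y: go to q3, push ε → (q3, caacaaaa, YZ)
  read c, top Y: go to q1, push YY → (q1, aacaaaa, YYZ)
  ε-move, top Y: go to q3, push ε → (q3, aacaaaa, YZ)
  read a, top Y: go to q1, push YY → (q1, acaaaa, YYZ)
  ε-move, top Y: go to q3, push ε → (q3, acaaaa, YZ)
  read a, top Y: go to q1, push YY → (q1, caaaa, YYZ)
  ε-move, top Y: go to q3, push ε → (q3, caaaa, YZ)
  read c, top Y: go to q1, push YY → (q1, aaaa, YYZ)
  ε-move, top Y: go to q3, push ε → (q3, aaaa, YZ)
  read a, top Y: go to q1, push YY → (q1, aaa, YYZ)
  ε-move, top Y: go to q3, push ε → (q3, aaa, YZ)
  read a, top Y: go to q1, push YY → (q1, aa, YYZ)
  ε-move, top Y: go to q3, push ε → (q3, aa, YZ)
  read a, top Y: go to q1, push YY → (q1, a, YYZ)
  ε-move, top Y: go to q3, push ε → (q3, a, YZ)
  read a, top Y: go to q1, push YY → (q1, ε, YYZ)
  ε-move, top Y: go to q3, push ε → (q3, ε, YZ)
All input consumed in state q3 with stack YZ.

YZ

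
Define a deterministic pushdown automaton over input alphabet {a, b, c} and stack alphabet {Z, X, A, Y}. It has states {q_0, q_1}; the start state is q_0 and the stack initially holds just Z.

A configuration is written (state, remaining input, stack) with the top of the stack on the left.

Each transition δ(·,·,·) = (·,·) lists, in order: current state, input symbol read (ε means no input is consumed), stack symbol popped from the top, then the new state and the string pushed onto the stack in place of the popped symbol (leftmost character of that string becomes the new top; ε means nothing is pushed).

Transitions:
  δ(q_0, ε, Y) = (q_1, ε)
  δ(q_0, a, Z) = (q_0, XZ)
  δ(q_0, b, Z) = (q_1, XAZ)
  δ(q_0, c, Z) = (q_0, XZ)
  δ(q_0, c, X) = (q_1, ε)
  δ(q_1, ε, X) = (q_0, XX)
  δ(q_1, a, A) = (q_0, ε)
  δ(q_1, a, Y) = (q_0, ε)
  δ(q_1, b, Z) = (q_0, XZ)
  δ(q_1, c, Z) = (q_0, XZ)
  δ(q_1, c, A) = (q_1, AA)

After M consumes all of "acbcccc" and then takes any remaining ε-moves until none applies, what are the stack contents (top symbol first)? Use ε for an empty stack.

(q_0, acbcccc, Z) ⊢ (q_0, cbcccc, XZ) ⊢ (q_1, bcccc, Z) ⊢ (q_0, cccc, XZ) ⊢ (q_1, ccc, Z) ⊢ (q_0, cc, XZ) ⊢ (q_1, c, Z) ⊢ (q_0, ε, XZ)
All input consumed in state q_0 with stack XZ.

XZ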